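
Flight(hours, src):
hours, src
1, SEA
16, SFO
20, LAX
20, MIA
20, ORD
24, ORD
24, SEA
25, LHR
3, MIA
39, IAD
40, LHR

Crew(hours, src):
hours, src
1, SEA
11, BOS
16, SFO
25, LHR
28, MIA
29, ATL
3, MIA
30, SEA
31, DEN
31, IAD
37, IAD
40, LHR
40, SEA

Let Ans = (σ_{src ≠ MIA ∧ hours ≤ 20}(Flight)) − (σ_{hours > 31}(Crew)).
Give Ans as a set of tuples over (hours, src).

{(1, SEA), (16, SFO), (20, LAX), (20, ORD)}

Selection src ≠ MIA ∧ hours ≤ 20: {(1, SEA), (16, SFO), (20, LAX), (20, ORD)}
Selection hours > 31: {(37, IAD), (40, LHR), (40, SEA)}
Difference: {(1, SEA), (16, SFO), (20, LAX), (20, ORD)} with {(37, IAD), (40, LHR), (40, SEA)} → {(1, SEA), (16, SFO), (20, LAX), (20, ORD)}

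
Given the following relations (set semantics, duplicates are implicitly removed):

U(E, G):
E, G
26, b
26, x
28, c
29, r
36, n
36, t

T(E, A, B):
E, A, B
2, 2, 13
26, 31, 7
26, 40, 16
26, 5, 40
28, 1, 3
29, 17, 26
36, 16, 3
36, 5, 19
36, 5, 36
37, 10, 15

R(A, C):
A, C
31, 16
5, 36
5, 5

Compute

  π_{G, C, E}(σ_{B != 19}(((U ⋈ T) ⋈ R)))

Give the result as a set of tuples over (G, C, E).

Joining U and T on E yields {(26, b, 31, 7), (26, b, 40, 16), (26, b, 5, 40), (26, x, 31, 7), (26, x, 40, 16), (26, x, 5, 40), (28, c, 1, 3), (29, r, 17, 26), (36, n, 16, 3), (36, n, 5, 19), (36, n, 5, 36), (36, t, 16, 3), (36, t, 5, 19), (36, t, 5, 36)}.
Joining (U ⋈ T) and R on A yields {(26, b, 31, 7, 16), (26, b, 5, 40, 36), (26, b, 5, 40, 5), (26, x, 31, 7, 16), (26, x, 5, 40, 36), (26, x, 5, 40, 5), (36, n, 5, 19, 36), (36, n, 5, 19, 5), (36, n, 5, 36, 36), (36, n, 5, 36, 5), (36, t, 5, 19, 36), (36, t, 5, 19, 5), (36, t, 5, 36, 36), (36, t, 5, 36, 5)}.
Filtering on B != 19 leaves {(26, b, 31, 7, 16), (26, b, 5, 40, 36), (26, b, 5, 40, 5), (26, x, 31, 7, 16), (26, x, 5, 40, 36), (26, x, 5, 40, 5), (36, n, 5, 36, 36), (36, n, 5, 36, 5), (36, t, 5, 36, 36), (36, t, 5, 36, 5)}.
π_{G, C, E} gives {(b, 16, 26), (b, 36, 26), (b, 5, 26), (n, 36, 36), (n, 5, 36), (t, 36, 36), (t, 5, 36), (x, 16, 26), (x, 36, 26), (x, 5, 26)}.

{(b, 16, 26), (b, 36, 26), (b, 5, 26), (n, 36, 36), (n, 5, 36), (t, 36, 36), (t, 5, 36), (x, 16, 26), (x, 36, 26), (x, 5, 26)}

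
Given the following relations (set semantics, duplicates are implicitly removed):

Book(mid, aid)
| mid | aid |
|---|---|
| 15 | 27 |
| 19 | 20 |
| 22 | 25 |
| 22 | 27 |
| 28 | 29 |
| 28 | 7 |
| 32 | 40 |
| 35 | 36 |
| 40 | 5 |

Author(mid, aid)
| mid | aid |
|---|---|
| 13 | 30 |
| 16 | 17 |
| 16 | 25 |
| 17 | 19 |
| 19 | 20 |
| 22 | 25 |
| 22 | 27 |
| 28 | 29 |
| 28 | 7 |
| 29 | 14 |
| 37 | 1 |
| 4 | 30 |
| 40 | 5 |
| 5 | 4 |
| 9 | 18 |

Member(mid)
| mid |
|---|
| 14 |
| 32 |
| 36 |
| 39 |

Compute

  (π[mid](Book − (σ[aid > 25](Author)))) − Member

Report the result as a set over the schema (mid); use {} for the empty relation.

Apply σ_{aid > 25}; surviving tuples: {(13, 30), (22, 27), (28, 29), (4, 30)}
Difference: {(15, 27), (19, 20), (22, 25), (22, 27), (28, 29), (28, 7), (32, 40), (35, 36), (40, 5)} with {(13, 30), (22, 27), (28, 29), (4, 30)} → {(15, 27), (19, 20), (22, 25), (28, 7), (32, 40), (35, 36), (40, 5)}
π[mid]: project onto (mid) → {15, 19, 22, 28, 32, 35, 40}
Difference: {15, 19, 22, 28, 32, 35, 40} with {14, 32, 36, 39} → {15, 19, 22, 28, 35, 40}

{15, 19, 22, 28, 35, 40}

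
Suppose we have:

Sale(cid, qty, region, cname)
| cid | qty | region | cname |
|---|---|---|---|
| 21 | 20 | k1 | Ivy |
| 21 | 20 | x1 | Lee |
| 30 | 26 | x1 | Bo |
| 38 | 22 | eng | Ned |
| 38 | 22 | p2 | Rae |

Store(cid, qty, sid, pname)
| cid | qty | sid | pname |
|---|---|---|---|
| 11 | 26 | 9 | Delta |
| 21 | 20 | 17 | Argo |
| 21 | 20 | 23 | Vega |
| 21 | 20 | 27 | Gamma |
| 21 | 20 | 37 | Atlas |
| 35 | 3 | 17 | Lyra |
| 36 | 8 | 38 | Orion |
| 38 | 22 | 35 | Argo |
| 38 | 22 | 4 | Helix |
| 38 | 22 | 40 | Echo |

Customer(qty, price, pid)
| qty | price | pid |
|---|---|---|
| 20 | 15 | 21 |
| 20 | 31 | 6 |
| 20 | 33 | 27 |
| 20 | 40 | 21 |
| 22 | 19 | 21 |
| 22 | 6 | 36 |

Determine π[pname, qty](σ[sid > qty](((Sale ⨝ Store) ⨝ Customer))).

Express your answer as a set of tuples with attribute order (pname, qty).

{(Argo, 22), (Atlas, 20), (Echo, 22), (Gamma, 20), (Vega, 20)}

Joining Sale and Store on cid, qty yields {(21, 20, k1, Ivy, 17, Argo), (21, 20, k1, Ivy, 23, Vega), (21, 20, k1, Ivy, 27, Gamma), (21, 20, k1, Ivy, 37, Atlas), (21, 20, x1, Lee, 17, Argo), (21, 20, x1, Lee, 23, Vega), (21, 20, x1, Lee, 27, Gamma), (21, 20, x1, Lee, 37, Atlas), (38, 22, eng, Ned, 35, Argo), (38, 22, eng, Ned, 4, Helix), (38, 22, eng, Ned, 40, Echo), (38, 22, p2, Rae, 35, Argo), (38, 22, p2, Rae, 4, Helix), (38, 22, p2, Rae, 40, Echo)}.
Joining (Sale ⨝ Store) and Customer on qty yields {(21, 20, k1, Ivy, 17, Argo, 15, 21), (21, 20, k1, Ivy, 17, Argo, 31, 6), (21, 20, k1, Ivy, 17, Argo, 33, 27), (21, 20, k1, Ivy, 17, Argo, 40, 21), (21, 20, k1, Ivy, 23, Vega, 15, 21), (21, 20, k1, Ivy, 23, Vega, 31, 6), (21, 20, k1, Ivy, 23, Vega, 33, 27), (21, 20, k1, Ivy, 23, Vega, 40, 21), (21, 20, k1, Ivy, 27, Gamma, 15, 21), (21, 20, k1, Ivy, 27, Gamma, 31, 6), (21, 20, k1, Ivy, 27, Gamma, 33, 27), (21, 20, k1, Ivy, 27, Gamma, 40, 21), (21, 20, k1, Ivy, 37, Atlas, 15, 21), (21, 20, k1, Ivy, 37, Atlas, 31, 6), (21, 20, k1, Ivy, 37, Atlas, 33, 27), (21, 20, k1, Ivy, 37, Atlas, 40, 21), (21, 20, x1, Lee, 17, Argo, 15, 21), (21, 20, x1, Lee, 17, Argo, 31, 6), (21, 20, x1, Lee, 17, Argo, 33, 27), (21, 20, x1, Lee, 17, Argo, 40, 21), (21, 20, x1, Lee, 23, Vega, 15, 21), (21, 20, x1, Lee, 23, Vega, 31, 6), (21, 20, x1, Lee, 23, Vega, 33, 27), (21, 20, x1, Lee, 23, Vega, 40, 21), (21, 20, x1, Lee, 27, Gamma, 15, 21), (21, 20, x1, Lee, 27, Gamma, 31, 6), (21, 20, x1, Lee, 27, Gamma, 33, 27), (21, 20, x1, Lee, 27, Gamma, 40, 21), (21, 20, x1, Lee, 37, Atlas, 15, 21), (21, 20, x1, Lee, 37, Atlas, 31, 6), (21, 20, x1, Lee, 37, Atlas, 33, 27), (21, 20, x1, Lee, 37, Atlas, 40, 21), (38, 22, eng, Ned, 35, Argo, 19, 21), (38, 22, eng, Ned, 35, Argo, 6, 36), (38, 22, eng, Ned, 4, Helix, 19, 21), (38, 22, eng, Ned, 4, Helix, 6, 36), (38, 22, eng, Ned, 40, Echo, 19, 21), (38, 22, eng, Ned, 40, Echo, 6, 36), (38, 22, p2, Rae, 35, Argo, 19, 21), (38, 22, p2, Rae, 35, Argo, 6, 36), (38, 22, p2, Rae, 4, Helix, 19, 21), (38, 22, p2, Rae, 4, Helix, 6, 36), (38, 22, p2, Rae, 40, Echo, 19, 21), (38, 22, p2, Rae, 40, Echo, 6, 36)}.
σ[sid > qty]: keep tuples satisfying sid > qty → {(21, 20, k1, Ivy, 23, Vega, 15, 21), (21, 20, k1, Ivy, 23, Vega, 31, 6), (21, 20, k1, Ivy, 23, Vega, 33, 27), (21, 20, k1, Ivy, 23, Vega, 40, 21), (21, 20, k1, Ivy, 27, Gamma, 15, 21), (21, 20, k1, Ivy, 27, Gamma, 31, 6), (21, 20, k1, Ivy, 27, Gamma, 33, 27), (21, 20, k1, Ivy, 27, Gamma, 40, 21), (21, 20, k1, Ivy, 37, Atlas, 15, 21), (21, 20, k1, Ivy, 37, Atlas, 31, 6), (21, 20, k1, Ivy, 37, Atlas, 33, 27), (21, 20, k1, Ivy, 37, Atlas, 40, 21), (21, 20, x1, Lee, 23, Vega, 15, 21), (21, 20, x1, Lee, 23, Vega, 31, 6), (21, 20, x1, Lee, 23, Vega, 33, 27), (21, 20, x1, Lee, 23, Vega, 40, 21), (21, 20, x1, Lee, 27, Gamma, 15, 21), (21, 20, x1, Lee, 27, Gamma, 31, 6), (21, 20, x1, Lee, 27, Gamma, 33, 27), (21, 20, x1, Lee, 27, Gamma, 40, 21), (21, 20, x1, Lee, 37, Atlas, 15, 21), (21, 20, x1, Lee, 37, Atlas, 31, 6), (21, 20, x1, Lee, 37, Atlas, 33, 27), (21, 20, x1, Lee, 37, Atlas, 40, 21), (38, 22, eng, Ned, 35, Argo, 19, 21), (38, 22, eng, Ned, 35, Argo, 6, 36), (38, 22, eng, Ned, 40, Echo, 19, 21), (38, 22, eng, Ned, 40, Echo, 6, 36), (38, 22, p2, Rae, 35, Argo, 19, 21), (38, 22, p2, Rae, 35, Argo, 6, 36), (38, 22, p2, Rae, 40, Echo, 19, 21), (38, 22, p2, Rae, 40, Echo, 6, 36)}
π[pname, qty]: project onto (pname, qty) (27 duplicate(s) eliminated) → {(Argo, 22), (Atlas, 20), (Echo, 22), (Gamma, 20), (Vega, 20)}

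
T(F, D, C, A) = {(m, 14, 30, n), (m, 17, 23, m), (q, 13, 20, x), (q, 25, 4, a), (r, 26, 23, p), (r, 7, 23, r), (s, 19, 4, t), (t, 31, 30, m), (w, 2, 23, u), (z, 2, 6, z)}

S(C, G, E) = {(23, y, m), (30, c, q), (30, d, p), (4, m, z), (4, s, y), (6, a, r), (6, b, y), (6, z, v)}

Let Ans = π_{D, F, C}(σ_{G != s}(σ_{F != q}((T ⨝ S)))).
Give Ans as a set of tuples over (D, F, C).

{(14, m, 30), (17, m, 23), (19, s, 4), (2, w, 23), (2, z, 6), (26, r, 23), (31, t, 30), (7, r, 23)}

T ⋈ S (natural join on C): {(m, 14, 30, n, c, q), (m, 14, 30, n, d, p), (m, 17, 23, m, y, m), (q, 25, 4, a, m, z), (q, 25, 4, a, s, y), (r, 26, 23, p, y, m), (r, 7, 23, r, y, m), (s, 19, 4, t, m, z), (s, 19, 4, t, s, y), (t, 31, 30, m, c, q), (t, 31, 30, m, d, p), (w, 2, 23, u, y, m), (z, 2, 6, z, a, r), (z, 2, 6, z, b, y), (z, 2, 6, z, z, v)}
Filtering on F != q leaves {(m, 14, 30, n, c, q), (m, 14, 30, n, d, p), (m, 17, 23, m, y, m), (r, 26, 23, p, y, m), (r, 7, 23, r, y, m), (s, 19, 4, t, m, z), (s, 19, 4, t, s, y), (t, 31, 30, m, c, q), (t, 31, 30, m, d, p), (w, 2, 23, u, y, m), (z, 2, 6, z, a, r), (z, 2, 6, z, b, y), (z, 2, 6, z, z, v)}.
Filtering on G != s leaves {(m, 14, 30, n, c, q), (m, 14, 30, n, d, p), (m, 17, 23, m, y, m), (r, 26, 23, p, y, m), (r, 7, 23, r, y, m), (s, 19, 4, t, m, z), (t, 31, 30, m, c, q), (t, 31, 30, m, d, p), (w, 2, 23, u, y, m), (z, 2, 6, z, a, r), (z, 2, 6, z, b, y), (z, 2, 6, z, z, v)}.
Projecting to D, F, C (4 duplicate(s) eliminated): {(14, m, 30), (17, m, 23), (19, s, 4), (2, w, 23), (2, z, 6), (26, r, 23), (31, t, 30), (7, r, 23)}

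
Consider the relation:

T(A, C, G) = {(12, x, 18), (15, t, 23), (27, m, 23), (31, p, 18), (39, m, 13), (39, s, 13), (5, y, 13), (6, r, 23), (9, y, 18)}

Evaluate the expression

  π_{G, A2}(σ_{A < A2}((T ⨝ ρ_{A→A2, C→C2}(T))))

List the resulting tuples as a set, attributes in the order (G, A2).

ρ[A→A2, C→C2]: schema becomes (A2, C2, G); tuples unchanged.
Natural join on G: {(12, x, 18, 12, x), (12, x, 18, 31, p), (12, x, 18, 9, y), (15, t, 23, 15, t), (15, t, 23, 27, m), (15, t, 23, 6, r), (27, m, 23, 15, t), (27, m, 23, 27, m), (27, m, 23, 6, r), (31, p, 18, 12, x), (31, p, 18, 31, p), (31, p, 18, 9, y), (39, m, 13, 39, m), (39, m, 13, 39, s), (39, m, 13, 5, y), (39, s, 13, 39, m), (39, s, 13, 39, s), (39, s, 13, 5, y), (5, y, 13, 39, m), (5, y, 13, 39, s), (5, y, 13, 5, y), (6, r, 23, 15, t), (6, r, 23, 27, m), (6, r, 23, 6, r), (9, y, 18, 12, x), (9, y, 18, 31, p), (9, y, 18, 9, y)}
Apply σ_{A < A2}; surviving tuples: {(12, x, 18, 31, p), (15, t, 23, 27, m), (5, y, 13, 39, m), (5, y, 13, 39, s), (6, r, 23, 15, t), (6, r, 23, 27, m), (9, y, 18, 12, x), (9, y, 18, 31, p)}
Projecting to G, A2 (3 duplicate(s) eliminated): {(13, 39), (18, 12), (18, 31), (23, 15), (23, 27)}

{(13, 39), (18, 12), (18, 31), (23, 15), (23, 27)}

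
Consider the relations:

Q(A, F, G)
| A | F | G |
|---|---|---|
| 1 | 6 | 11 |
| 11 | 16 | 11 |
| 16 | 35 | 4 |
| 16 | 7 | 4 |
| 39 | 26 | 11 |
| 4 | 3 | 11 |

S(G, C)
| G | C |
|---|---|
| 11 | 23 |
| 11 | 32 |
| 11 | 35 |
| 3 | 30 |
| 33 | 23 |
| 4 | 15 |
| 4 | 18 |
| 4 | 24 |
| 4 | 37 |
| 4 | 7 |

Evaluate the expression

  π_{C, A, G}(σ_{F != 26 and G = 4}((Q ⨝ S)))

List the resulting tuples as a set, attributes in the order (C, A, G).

{(15, 16, 4), (18, 16, 4), (24, 16, 4), (37, 16, 4), (7, 16, 4)}

Natural join on G: {(1, 6, 11, 23), (1, 6, 11, 32), (1, 6, 11, 35), (11, 16, 11, 23), (11, 16, 11, 32), (11, 16, 11, 35), (16, 35, 4, 15), (16, 35, 4, 18), (16, 35, 4, 24), (16, 35, 4, 37), (16, 35, 4, 7), (16, 7, 4, 15), (16, 7, 4, 18), (16, 7, 4, 24), (16, 7, 4, 37), (16, 7, 4, 7), (39, 26, 11, 23), (39, 26, 11, 32), (39, 26, 11, 35), (4, 3, 11, 23), (4, 3, 11, 32), (4, 3, 11, 35)}
Selection F != 26 and G = 4: {(16, 35, 4, 15), (16, 35, 4, 18), (16, 35, 4, 24), (16, 35, 4, 37), (16, 35, 4, 7), (16, 7, 4, 15), (16, 7, 4, 18), (16, 7, 4, 24), (16, 7, 4, 37), (16, 7, 4, 7)}
π[C, A, G]: project onto (C, A, G) (5 duplicate(s) eliminated) → {(15, 16, 4), (18, 16, 4), (24, 16, 4), (37, 16, 4), (7, 16, 4)}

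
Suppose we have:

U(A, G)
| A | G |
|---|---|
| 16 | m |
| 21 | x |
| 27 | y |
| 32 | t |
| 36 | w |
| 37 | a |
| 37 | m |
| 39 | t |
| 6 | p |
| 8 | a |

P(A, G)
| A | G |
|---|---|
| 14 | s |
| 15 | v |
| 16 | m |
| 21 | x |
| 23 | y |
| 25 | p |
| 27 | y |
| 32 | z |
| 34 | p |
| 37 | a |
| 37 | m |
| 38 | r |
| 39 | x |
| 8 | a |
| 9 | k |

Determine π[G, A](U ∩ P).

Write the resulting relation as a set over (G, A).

Set intersection of the two operands is {(16, m), (21, x), (27, y), (37, a), (37, m), (8, a)}.
Projecting to G, A: {(a, 37), (a, 8), (m, 16), (m, 37), (x, 21), (y, 27)}

{(a, 37), (a, 8), (m, 16), (m, 37), (x, 21), (y, 27)}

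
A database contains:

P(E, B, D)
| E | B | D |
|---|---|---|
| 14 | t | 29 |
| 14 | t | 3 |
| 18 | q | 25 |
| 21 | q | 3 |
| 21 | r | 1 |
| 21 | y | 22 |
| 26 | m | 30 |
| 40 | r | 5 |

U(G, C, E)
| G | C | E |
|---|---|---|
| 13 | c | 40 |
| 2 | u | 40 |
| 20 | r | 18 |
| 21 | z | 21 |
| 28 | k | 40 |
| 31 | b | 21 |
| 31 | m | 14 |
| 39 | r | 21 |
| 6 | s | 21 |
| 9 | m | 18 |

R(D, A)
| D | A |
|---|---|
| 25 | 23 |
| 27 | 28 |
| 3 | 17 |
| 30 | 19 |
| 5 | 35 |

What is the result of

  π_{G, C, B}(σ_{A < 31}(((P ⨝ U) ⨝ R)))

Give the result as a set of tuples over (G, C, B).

{(20, r, q), (21, z, q), (31, b, q), (31, m, t), (39, r, q), (6, s, q), (9, m, q)}

Joining P and U on E yields {(14, t, 29, 31, m), (14, t, 3, 31, m), (18, q, 25, 20, r), (18, q, 25, 9, m), (21, q, 3, 21, z), (21, q, 3, 31, b), (21, q, 3, 39, r), (21, q, 3, 6, s), (21, r, 1, 21, z), (21, r, 1, 31, b), (21, r, 1, 39, r), (21, r, 1, 6, s), (21, y, 22, 21, z), (21, y, 22, 31, b), (21, y, 22, 39, r), (21, y, 22, 6, s), (40, r, 5, 13, c), (40, r, 5, 2, u), (40, r, 5, 28, k)}.
Joining (P ⨝ U) and R on D yields {(14, t, 3, 31, m, 17), (18, q, 25, 20, r, 23), (18, q, 25, 9, m, 23), (21, q, 3, 21, z, 17), (21, q, 3, 31, b, 17), (21, q, 3, 39, r, 17), (21, q, 3, 6, s, 17), (40, r, 5, 13, c, 35), (40, r, 5, 2, u, 35), (40, r, 5, 28, k, 35)}.
Selection A < 31: {(14, t, 3, 31, m, 17), (18, q, 25, 20, r, 23), (18, q, 25, 9, m, 23), (21, q, 3, 21, z, 17), (21, q, 3, 31, b, 17), (21, q, 3, 39, r, 17), (21, q, 3, 6, s, 17)}
Keep only column(s) G, C, B: {(20, r, q), (21, z, q), (31, b, q), (31, m, t), (39, r, q), (6, s, q), (9, m, q)}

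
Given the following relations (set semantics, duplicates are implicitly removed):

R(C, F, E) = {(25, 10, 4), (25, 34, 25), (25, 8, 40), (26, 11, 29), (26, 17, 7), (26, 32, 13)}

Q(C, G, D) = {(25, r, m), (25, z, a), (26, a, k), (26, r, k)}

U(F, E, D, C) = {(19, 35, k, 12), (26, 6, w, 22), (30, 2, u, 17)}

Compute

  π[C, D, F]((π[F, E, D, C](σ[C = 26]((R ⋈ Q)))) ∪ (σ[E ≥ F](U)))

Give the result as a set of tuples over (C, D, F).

Joining R and Q on C yields {(25, 10, 4, r, m), (25, 10, 4, z, a), (25, 34, 25, r, m), (25, 34, 25, z, a), (25, 8, 40, r, m), (25, 8, 40, z, a), (26, 11, 29, a, k), (26, 11, 29, r, k), (26, 17, 7, a, k), (26, 17, 7, r, k), (26, 32, 13, a, k), (26, 32, 13, r, k)}.
σ[C = 26]: keep tuples satisfying C = 26 → {(26, 11, 29, a, k), (26, 11, 29, r, k), (26, 17, 7, a, k), (26, 17, 7, r, k), (26, 32, 13, a, k), (26, 32, 13, r, k)}
Projecting to F, E, D, C (3 duplicate(s) eliminated): {(11, 29, k, 26), (17, 7, k, 26), (32, 13, k, 26)}
σ[E ≥ F]: keep tuples satisfying E ≥ F → {(19, 35, k, 12)}
Union: {(11, 29, k, 26), (17, 7, k, 26), (32, 13, k, 26)} with {(19, 35, k, 12)} → {(11, 29, k, 26), (17, 7, k, 26), (19, 35, k, 12), (32, 13, k, 26)}
Projecting to C, D, F: {(12, k, 19), (26, k, 11), (26, k, 17), (26, k, 32)}

{(12, k, 19), (26, k, 11), (26, k, 17), (26, k, 32)}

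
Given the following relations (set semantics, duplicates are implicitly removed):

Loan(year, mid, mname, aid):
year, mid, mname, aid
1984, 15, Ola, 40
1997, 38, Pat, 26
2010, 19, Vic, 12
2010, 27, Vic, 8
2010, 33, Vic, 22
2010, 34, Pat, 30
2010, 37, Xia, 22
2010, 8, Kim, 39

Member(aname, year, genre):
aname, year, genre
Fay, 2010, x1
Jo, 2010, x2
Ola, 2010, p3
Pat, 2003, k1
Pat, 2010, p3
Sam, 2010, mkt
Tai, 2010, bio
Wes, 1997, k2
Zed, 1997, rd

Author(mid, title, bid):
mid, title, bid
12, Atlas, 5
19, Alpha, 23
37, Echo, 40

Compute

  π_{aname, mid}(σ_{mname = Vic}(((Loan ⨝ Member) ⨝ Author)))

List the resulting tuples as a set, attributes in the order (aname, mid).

{(Fay, 19), (Jo, 19), (Ola, 19), (Pat, 19), (Sam, 19), (Tai, 19)}

Loan ⋈ Member (natural join on year): {(1997, 38, Pat, 26, Wes, k2), (1997, 38, Pat, 26, Zed, rd), (2010, 19, Vic, 12, Fay, x1), (2010, 19, Vic, 12, Jo, x2), (2010, 19, Vic, 12, Ola, p3), (2010, 19, Vic, 12, Pat, p3), (2010, 19, Vic, 12, Sam, mkt), (2010, 19, Vic, 12, Tai, bio), (2010, 27, Vic, 8, Fay, x1), (2010, 27, Vic, 8, Jo, x2), (2010, 27, Vic, 8, Ola, p3), (2010, 27, Vic, 8, Pat, p3), (2010, 27, Vic, 8, Sam, mkt), (2010, 27, Vic, 8, Tai, bio), (2010, 33, Vic, 22, Fay, x1), (2010, 33, Vic, 22, Jo, x2), (2010, 33, Vic, 22, Ola, p3), (2010, 33, Vic, 22, Pat, p3), (2010, 33, Vic, 22, Sam, mkt), (2010, 33, Vic, 22, Tai, bio), (2010, 34, Pat, 30, Fay, x1), (2010, 34, Pat, 30, Jo, x2), (2010, 34, Pat, 30, Ola, p3), (2010, 34, Pat, 30, Pat, p3), (2010, 34, Pat, 30, Sam, mkt), (2010, 34, Pat, 30, Tai, bio), (2010, 37, Xia, 22, Fay, x1), (2010, 37, Xia, 22, Jo, x2), (2010, 37, Xia, 22, Ola, p3), (2010, 37, Xia, 22, Pat, p3), (2010, 37, Xia, 22, Sam, mkt), (2010, 37, Xia, 22, Tai, bio), (2010, 8, Kim, 39, Fay, x1), (2010, 8, Kim, 39, Jo, x2), (2010, 8, Kim, 39, Ola, p3), (2010, 8, Kim, 39, Pat, p3), (2010, 8, Kim, 39, Sam, mkt), (2010, 8, Kim, 39, Tai, bio)}
(Loan ⨝ Member) ⋈ Author (natural join on mid): {(2010, 19, Vic, 12, Fay, x1, Alpha, 23), (2010, 19, Vic, 12, Jo, x2, Alpha, 23), (2010, 19, Vic, 12, Ola, p3, Alpha, 23), (2010, 19, Vic, 12, Pat, p3, Alpha, 23), (2010, 19, Vic, 12, Sam, mkt, Alpha, 23), (2010, 19, Vic, 12, Tai, bio, Alpha, 23), (2010, 37, Xia, 22, Fay, x1, Echo, 40), (2010, 37, Xia, 22, Jo, x2, Echo, 40), (2010, 37, Xia, 22, Ola, p3, Echo, 40), (2010, 37, Xia, 22, Pat, p3, Echo, 40), (2010, 37, Xia, 22, Sam, mkt, Echo, 40), (2010, 37, Xia, 22, Tai, bio, Echo, 40)}
Selection mname = Vic: {(2010, 19, Vic, 12, Fay, x1, Alpha, 23), (2010, 19, Vic, 12, Jo, x2, Alpha, 23), (2010, 19, Vic, 12, Ola, p3, Alpha, 23), (2010, 19, Vic, 12, Pat, p3, Alpha, 23), (2010, 19, Vic, 12, Sam, mkt, Alpha, 23), (2010, 19, Vic, 12, Tai, bio, Alpha, 23)}
π_{aname, mid} gives {(Fay, 19), (Jo, 19), (Ola, 19), (Pat, 19), (Sam, 19), (Tai, 19)}.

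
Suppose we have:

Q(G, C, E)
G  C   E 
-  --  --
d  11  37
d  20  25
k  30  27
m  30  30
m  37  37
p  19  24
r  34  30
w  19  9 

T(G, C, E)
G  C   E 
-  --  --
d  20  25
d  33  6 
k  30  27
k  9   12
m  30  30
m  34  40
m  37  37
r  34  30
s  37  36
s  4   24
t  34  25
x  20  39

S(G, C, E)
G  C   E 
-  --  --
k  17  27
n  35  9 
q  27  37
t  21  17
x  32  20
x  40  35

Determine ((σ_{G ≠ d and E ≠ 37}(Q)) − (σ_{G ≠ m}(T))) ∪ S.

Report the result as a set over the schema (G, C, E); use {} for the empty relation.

Selection G ≠ d and E ≠ 37: {(k, 30, 27), (m, 30, 30), (p, 19, 24), (r, 34, 30), (w, 19, 9)}
Selection G ≠ m: {(d, 20, 25), (d, 33, 6), (k, 30, 27), (k, 9, 12), (r, 34, 30), (s, 37, 36), (s, 4, 24), (t, 34, 25), (x, 20, 39)}
Taking the difference: {(m, 30, 30), (p, 19, 24), (w, 19, 9)}
Taking the union: {(k, 17, 27), (m, 30, 30), (n, 35, 9), (p, 19, 24), (q, 27, 37), (t, 21, 17), (w, 19, 9), (x, 32, 20), (x, 40, 35)}

{(k, 17, 27), (m, 30, 30), (n, 35, 9), (p, 19, 24), (q, 27, 37), (t, 21, 17), (w, 19, 9), (x, 32, 20), (x, 40, 35)}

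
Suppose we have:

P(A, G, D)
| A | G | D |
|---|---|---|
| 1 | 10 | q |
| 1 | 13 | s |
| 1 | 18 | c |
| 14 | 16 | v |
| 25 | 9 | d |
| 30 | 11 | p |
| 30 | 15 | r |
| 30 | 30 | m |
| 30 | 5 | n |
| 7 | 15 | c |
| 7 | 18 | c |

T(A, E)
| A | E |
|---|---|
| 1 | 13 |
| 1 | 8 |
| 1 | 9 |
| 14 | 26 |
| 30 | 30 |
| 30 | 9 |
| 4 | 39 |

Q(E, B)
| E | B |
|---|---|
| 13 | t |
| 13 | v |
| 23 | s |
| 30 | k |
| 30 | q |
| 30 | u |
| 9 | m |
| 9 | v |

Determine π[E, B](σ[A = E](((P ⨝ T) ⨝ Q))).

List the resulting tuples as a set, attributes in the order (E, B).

P ⋈ T (natural join on A): {(1, 10, q, 13), (1, 10, q, 8), (1, 10, q, 9), (1, 13, s, 13), (1, 13, s, 8), (1, 13, s, 9), (1, 18, c, 13), (1, 18, c, 8), (1, 18, c, 9), (14, 16, v, 26), (30, 11, p, 30), (30, 11, p, 9), (30, 15, r, 30), (30, 15, r, 9), (30, 30, m, 30), (30, 30, m, 9), (30, 5, n, 30), (30, 5, n, 9)}
(P ⨝ T) ⋈ Q (natural join on E): {(1, 10, q, 13, t), (1, 10, q, 13, v), (1, 10, q, 9, m), (1, 10, q, 9, v), (1, 13, s, 13, t), (1, 13, s, 13, v), (1, 13, s, 9, m), (1, 13, s, 9, v), (1, 18, c, 13, t), (1, 18, c, 13, v), (1, 18, c, 9, m), (1, 18, c, 9, v), (30, 11, p, 30, k), (30, 11, p, 30, q), (30, 11, p, 30, u), (30, 11, p, 9, m), (30, 11, p, 9, v), (30, 15, r, 30, k), (30, 15, r, 30, q), (30, 15, r, 30, u), (30, 15, r, 9, m), (30, 15, r, 9, v), (30, 30, m, 30, k), (30, 30, m, 30, q), (30, 30, m, 30, u), (30, 30, m, 9, m), (30, 30, m, 9, v), (30, 5, n, 30, k), (30, 5, n, 30, q), (30, 5, n, 30, u), (30, 5, n, 9, m), (30, 5, n, 9, v)}
σ[A = E]: keep tuples satisfying A = E → {(30, 11, p, 30, k), (30, 11, p, 30, q), (30, 11, p, 30, u), (30, 15, r, 30, k), (30, 15, r, 30, q), (30, 15, r, 30, u), (30, 30, m, 30, k), (30, 30, m, 30, q), (30, 30, m, 30, u), (30, 5, n, 30, k), (30, 5, n, 30, q), (30, 5, n, 30, u)}
Keep only column(s) E, B (9 duplicate(s) eliminated): {(30, k), (30, q), (30, u)}

{(30, k), (30, q), (30, u)}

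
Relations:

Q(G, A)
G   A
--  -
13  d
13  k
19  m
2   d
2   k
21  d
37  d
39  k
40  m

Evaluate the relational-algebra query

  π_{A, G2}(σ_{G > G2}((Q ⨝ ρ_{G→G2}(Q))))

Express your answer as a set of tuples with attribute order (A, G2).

{(d, 13), (d, 2), (d, 21), (k, 13), (k, 2), (m, 19)}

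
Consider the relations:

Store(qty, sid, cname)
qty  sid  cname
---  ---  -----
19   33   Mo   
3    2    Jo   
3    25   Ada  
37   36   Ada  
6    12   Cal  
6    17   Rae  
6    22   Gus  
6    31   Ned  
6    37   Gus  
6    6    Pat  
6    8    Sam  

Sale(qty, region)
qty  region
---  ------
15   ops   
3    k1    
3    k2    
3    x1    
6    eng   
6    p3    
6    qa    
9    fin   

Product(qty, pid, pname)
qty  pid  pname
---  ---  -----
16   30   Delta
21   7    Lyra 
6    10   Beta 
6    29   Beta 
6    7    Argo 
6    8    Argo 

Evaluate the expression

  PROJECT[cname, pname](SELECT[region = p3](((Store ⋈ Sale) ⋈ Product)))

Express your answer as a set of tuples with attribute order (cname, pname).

Joining Store and Sale on qty yields {(3, 2, Jo, k1), (3, 2, Jo, k2), (3, 2, Jo, x1), (3, 25, Ada, k1), (3, 25, Ada, k2), (3, 25, Ada, x1), (6, 12, Cal, eng), (6, 12, Cal, p3), (6, 12, Cal, qa), (6, 17, Rae, eng), (6, 17, Rae, p3), (6, 17, Rae, qa), (6, 22, Gus, eng), (6, 22, Gus, p3), (6, 22, Gus, qa), (6, 31, Ned, eng), (6, 31, Ned, p3), (6, 31, Ned, qa), (6, 37, Gus, eng), (6, 37, Gus, p3), (6, 37, Gus, qa), (6, 6, Pat, eng), (6, 6, Pat, p3), (6, 6, Pat, qa), (6, 8, Sam, eng), (6, 8, Sam, p3), (6, 8, Sam, qa)}.
Joining (Store ⋈ Sale) and Product on qty yields {(6, 12, Cal, eng, 10, Beta), (6, 12, Cal, eng, 29, Beta), (6, 12, Cal, eng, 7, Argo), (6, 12, Cal, eng, 8, Argo), (6, 12, Cal, p3, 10, Beta), (6, 12, Cal, p3, 29, Beta), (6, 12, Cal, p3, 7, Argo), (6, 12, Cal, p3, 8, Argo), (6, 12, Cal, qa, 10, Beta), (6, 12, Cal, qa, 29, Beta), (6, 12, Cal, qa, 7, Argo), (6, 12, Cal, qa, 8, Argo), (6, 17, Rae, eng, 10, Beta), (6, 17, Rae, eng, 29, Beta), (6, 17, Rae, eng, 7, Argo), (6, 17, Rae, eng, 8, Argo), (6, 17, Rae, p3, 10, Beta), (6, 17, Rae, p3, 29, Beta), (6, 17, Rae, p3, 7, Argo), (6, 17, Rae, p3, 8, Argo), (6, 17, Rae, qa, 10, Beta), (6, 17, Rae, qa, 29, Beta), (6, 17, Rae, qa, 7, Argo), (6, 17, Rae, qa, 8, Argo), (6, 22, Gus, eng, 10, Beta), (6, 22, Gus, eng, 29, Beta), (6, 22, Gus, eng, 7, Argo), (6, 22, Gus, eng, 8, Argo), (6, 22, Gus, p3, 10, Beta), (6, 22, Gus, p3, 29, Beta), (6, 22, Gus, p3, 7, Argo), (6, 22, Gus, p3, 8, Argo), (6, 22, Gus, qa, 10, Beta), (6, 22, Gus, qa, 29, Beta), (6, 22, Gus, qa, 7, Argo), (6, 22, Gus, qa, 8, Argo), (6, 31, Ned, eng, 10, Beta), (6, 31, Ned, eng, 29, Beta), (6, 31, Ned, eng, 7, Argo), (6, 31, Ned, eng, 8, Argo), (6, 31, Ned, p3, 10, Beta), (6, 31, Ned, p3, 29, Beta), (6, 31, Ned, p3, 7, Argo), (6, 31, Ned, p3, 8, Argo), (6, 31, Ned, qa, 10, Beta), (6, 31, Ned, qa, 29, Beta), (6, 31, Ned, qa, 7, Argo), (6, 31, Ned, qa, 8, Argo), (6, 37, Gus, eng, 10, Beta), (6, 37, Gus, eng, 29, Beta), (6, 37, Gus, eng, 7, Argo), (6, 37, Gus, eng, 8, Argo), (6, 37, Gus, p3, 10, Beta), (6, 37, Gus, p3, 29, Beta), (6, 37, Gus, p3, 7, Argo), (6, 37, Gus, p3, 8, Argo), (6, 37, Gus, qa, 10, Beta), (6, 37, Gus, qa, 29, Beta), (6, 37, Gus, qa, 7, Argo), (6, 37, Gus, qa, 8, Argo), (6, 6, Pat, eng, 10, Beta), (6, 6, Pat, eng, 29, Beta), (6, 6, Pat, eng, 7, Argo), (6, 6, Pat, eng, 8, Argo), (6, 6, Pat, p3, 10, Beta), (6, 6, Pat, p3, 29, Beta), (6, 6, Pat, p3, 7, Argo), (6, 6, Pat, p3, 8, Argo), (6, 6, Pat, qa, 10, Beta), (6, 6, Pat, qa, 29, Beta), (6, 6, Pat, qa, 7, Argo), (6, 6, Pat, qa, 8, Argo), (6, 8, Sam, eng, 10, Beta), (6, 8, Sam, eng, 29, Beta), (6, 8, Sam, eng, 7, Argo), (6, 8, Sam, eng, 8, Argo), (6, 8, Sam, p3, 10, Beta), (6, 8, Sam, p3, 29, Beta), (6, 8, Sam, p3, 7, Argo), (6, 8, Sam, p3, 8, Argo), (6, 8, Sam, qa, 10, Beta), (6, 8, Sam, qa, 29, Beta), (6, 8, Sam, qa, 7, Argo), (6, 8, Sam, qa, 8, Argo)}.
Filtering on region = p3 leaves {(6, 12, Cal, p3, 10, Beta), (6, 12, Cal, p3, 29, Beta), (6, 12, Cal, p3, 7, Argo), (6, 12, Cal, p3, 8, Argo), (6, 17, Rae, p3, 10, Beta), (6, 17, Rae, p3, 29, Beta), (6, 17, Rae, p3, 7, Argo), (6, 17, Rae, p3, 8, Argo), (6, 22, Gus, p3, 10, Beta), (6, 22, Gus, p3, 29, Beta), (6, 22, Gus, p3, 7, Argo), (6, 22, Gus, p3, 8, Argo), (6, 31, Ned, p3, 10, Beta), (6, 31, Ned, p3, 29, Beta), (6, 31, Ned, p3, 7, Argo), (6, 31, Ned, p3, 8, Argo), (6, 37, Gus, p3, 10, Beta), (6, 37, Gus, p3, 29, Beta), (6, 37, Gus, p3, 7, Argo), (6, 37, Gus, p3, 8, Argo), (6, 6, Pat, p3, 10, Beta), (6, 6, Pat, p3, 29, Beta), (6, 6, Pat, p3, 7, Argo), (6, 6, Pat, p3, 8, Argo), (6, 8, Sam, p3, 10, Beta), (6, 8, Sam, p3, 29, Beta), (6, 8, Sam, p3, 7, Argo), (6, 8, Sam, p3, 8, Argo)}.
Keep only column(s) cname, pname (16 duplicate(s) eliminated): {(Cal, Argo), (Cal, Beta), (Gus, Argo), (Gus, Beta), (Ned, Argo), (Ned, Beta), (Pat, Argo), (Pat, Beta), (Rae, Argo), (Rae, Beta), (Sam, Argo), (Sam, Beta)}

{(Cal, Argo), (Cal, Beta), (Gus, Argo), (Gus, Beta), (Ned, Argo), (Ned, Beta), (Pat, Argo), (Pat, Beta), (Rae, Argo), (Rae, Beta), (Sam, Argo), (Sam, Beta)}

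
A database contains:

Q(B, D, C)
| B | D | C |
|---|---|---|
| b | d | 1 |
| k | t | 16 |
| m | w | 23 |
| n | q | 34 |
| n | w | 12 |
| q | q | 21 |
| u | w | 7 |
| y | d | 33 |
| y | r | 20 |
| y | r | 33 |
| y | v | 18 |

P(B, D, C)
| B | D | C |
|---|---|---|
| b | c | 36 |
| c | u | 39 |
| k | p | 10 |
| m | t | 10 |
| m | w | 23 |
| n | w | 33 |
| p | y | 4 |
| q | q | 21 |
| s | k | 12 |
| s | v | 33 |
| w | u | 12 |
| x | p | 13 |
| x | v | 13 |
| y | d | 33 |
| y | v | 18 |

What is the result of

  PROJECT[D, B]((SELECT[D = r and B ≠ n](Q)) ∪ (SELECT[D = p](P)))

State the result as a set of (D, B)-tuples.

Filtering on D = r and B ≠ n leaves {(y, r, 20), (y, r, 33)}.
Filtering on D = p leaves {(k, p, 10), (x, p, 13)}.
Union: {(y, r, 20), (y, r, 33)} with {(k, p, 10), (x, p, 13)} → {(k, p, 10), (x, p, 13), (y, r, 20), (y, r, 33)}
Keep only column(s) D, B (1 duplicate(s) eliminated): {(p, k), (p, x), (r, y)}

{(p, k), (p, x), (r, y)}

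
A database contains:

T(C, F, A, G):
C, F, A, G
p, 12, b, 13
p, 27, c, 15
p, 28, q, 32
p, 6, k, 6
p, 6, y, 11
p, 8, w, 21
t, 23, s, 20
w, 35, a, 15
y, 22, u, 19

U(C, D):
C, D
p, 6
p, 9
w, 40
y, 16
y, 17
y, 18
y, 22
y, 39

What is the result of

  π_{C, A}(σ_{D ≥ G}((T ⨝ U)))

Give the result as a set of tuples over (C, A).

{(p, k), (w, a), (y, u)}

Natural join on C: {(p, 12, b, 13, 6), (p, 12, b, 13, 9), (p, 27, c, 15, 6), (p, 27, c, 15, 9), (p, 28, q, 32, 6), (p, 28, q, 32, 9), (p, 6, k, 6, 6), (p, 6, k, 6, 9), (p, 6, y, 11, 6), (p, 6, y, 11, 9), (p, 8, w, 21, 6), (p, 8, w, 21, 9), (w, 35, a, 15, 40), (y, 22, u, 19, 16), (y, 22, u, 19, 17), (y, 22, u, 19, 18), (y, 22, u, 19, 22), (y, 22, u, 19, 39)}
Selection D ≥ G: {(p, 6, k, 6, 6), (p, 6, k, 6, 9), (w, 35, a, 15, 40), (y, 22, u, 19, 22), (y, 22, u, 19, 39)}
π_{C, A} gives {(p, k), (w, a), (y, u)} (2 duplicate(s) eliminated).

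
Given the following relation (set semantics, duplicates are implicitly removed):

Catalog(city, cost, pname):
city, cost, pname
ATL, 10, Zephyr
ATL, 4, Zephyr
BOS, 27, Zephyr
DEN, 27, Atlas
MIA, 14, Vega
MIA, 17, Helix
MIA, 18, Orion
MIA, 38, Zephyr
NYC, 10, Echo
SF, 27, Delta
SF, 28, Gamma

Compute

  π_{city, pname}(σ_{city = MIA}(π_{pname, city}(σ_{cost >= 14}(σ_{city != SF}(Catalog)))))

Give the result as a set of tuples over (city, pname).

{(MIA, Helix), (MIA, Orion), (MIA, Vega), (MIA, Zephyr)}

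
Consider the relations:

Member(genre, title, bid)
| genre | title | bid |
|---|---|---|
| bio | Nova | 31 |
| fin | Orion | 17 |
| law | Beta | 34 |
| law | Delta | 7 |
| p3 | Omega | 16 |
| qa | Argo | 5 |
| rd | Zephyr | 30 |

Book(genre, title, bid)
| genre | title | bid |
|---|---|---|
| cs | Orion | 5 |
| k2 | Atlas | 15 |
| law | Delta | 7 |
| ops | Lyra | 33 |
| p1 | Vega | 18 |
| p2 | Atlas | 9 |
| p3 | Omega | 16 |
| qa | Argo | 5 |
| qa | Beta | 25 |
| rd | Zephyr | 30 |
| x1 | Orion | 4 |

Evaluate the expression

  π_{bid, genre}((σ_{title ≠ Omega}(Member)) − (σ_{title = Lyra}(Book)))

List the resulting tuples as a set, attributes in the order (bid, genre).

Apply σ_{title ≠ Omega}; surviving tuples: {(bio, Nova, 31), (fin, Orion, 17), (law, Beta, 34), (law, Delta, 7), (qa, Argo, 5), (rd, Zephyr, 30)}
Apply σ_{title = Lyra}; surviving tuples: {(ops, Lyra, 33)}
Taking the difference: {(bio, Nova, 31), (fin, Orion, 17), (law, Beta, 34), (law, Delta, 7), (qa, Argo, 5), (rd, Zephyr, 30)}
π[bid, genre]: project onto (bid, genre) → {(17, fin), (30, rd), (31, bio), (34, law), (5, qa), (7, law)}

{(17, fin), (30, rd), (31, bio), (34, law), (5, qa), (7, law)}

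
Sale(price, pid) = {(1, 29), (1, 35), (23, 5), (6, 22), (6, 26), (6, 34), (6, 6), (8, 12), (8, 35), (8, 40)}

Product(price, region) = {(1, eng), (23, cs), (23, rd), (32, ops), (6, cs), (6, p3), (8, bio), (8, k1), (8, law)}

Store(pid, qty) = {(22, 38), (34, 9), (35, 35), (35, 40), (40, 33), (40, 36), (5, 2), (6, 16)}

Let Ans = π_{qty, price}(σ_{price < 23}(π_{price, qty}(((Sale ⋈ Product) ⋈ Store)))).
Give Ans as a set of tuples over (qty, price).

Joining Sale and Product on price yields {(1, 29, eng), (1, 35, eng), (23, 5, cs), (23, 5, rd), (6, 22, cs), (6, 22, p3), (6, 26, cs), (6, 26, p3), (6, 34, cs), (6, 34, p3), (6, 6, cs), (6, 6, p3), (8, 12, bio), (8, 12, k1), (8, 12, law), (8, 35, bio), (8, 35, k1), (8, 35, law), (8, 40, bio), (8, 40, k1), (8, 40, law)}.
Joining (Sale ⋈ Product) and Store on pid yields {(1, 35, eng, 35), (1, 35, eng, 40), (23, 5, cs, 2), (23, 5, rd, 2), (6, 22, cs, 38), (6, 22, p3, 38), (6, 34, cs, 9), (6, 34, p3, 9), (6, 6, cs, 16), (6, 6, p3, 16), (8, 35, bio, 35), (8, 35, bio, 40), (8, 35, k1, 35), (8, 35, k1, 40), (8, 35, law, 35), (8, 35, law, 40), (8, 40, bio, 33), (8, 40, bio, 36), (8, 40, k1, 33), (8, 40, k1, 36), (8, 40, law, 33), (8, 40, law, 36)}.
Keep only column(s) price, qty (12 duplicate(s) eliminated): {(1, 35), (1, 40), (23, 2), (6, 16), (6, 38), (6, 9), (8, 33), (8, 35), (8, 36), (8, 40)}
Selection price < 23: {(1, 35), (1, 40), (6, 16), (6, 38), (6, 9), (8, 33), (8, 35), (8, 36), (8, 40)}
Keep only column(s) qty, price: {(16, 6), (33, 8), (35, 1), (35, 8), (36, 8), (38, 6), (40, 1), (40, 8), (9, 6)}

{(16, 6), (33, 8), (35, 1), (35, 8), (36, 8), (38, 6), (40, 1), (40, 8), (9, 6)}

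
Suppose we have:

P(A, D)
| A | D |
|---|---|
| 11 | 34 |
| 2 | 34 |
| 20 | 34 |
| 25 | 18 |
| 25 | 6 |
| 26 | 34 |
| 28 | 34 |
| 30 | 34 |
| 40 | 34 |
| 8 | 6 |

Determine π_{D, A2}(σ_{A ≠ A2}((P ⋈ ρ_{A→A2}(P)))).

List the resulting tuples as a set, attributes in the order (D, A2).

{(34, 11), (34, 2), (34, 20), (34, 26), (34, 28), (34, 30), (34, 40), (6, 25), (6, 8)}

ρ[A→A2]: schema becomes (A2, D); tuples unchanged.
Joining P and ρ_{A→A2}(P) on D yields {(11, 34, 11), (11, 34, 2), (11, 34, 20), (11, 34, 26), (11, 34, 28), (11, 34, 30), (11, 34, 40), (2, 34, 11), (2, 34, 2), (2, 34, 20), (2, 34, 26), (2, 34, 28), (2, 34, 30), (2, 34, 40), (20, 34, 11), (20, 34, 2), (20, 34, 20), (20, 34, 26), (20, 34, 28), (20, 34, 30), (20, 34, 40), (25, 18, 25), (25, 6, 25), (25, 6, 8), (26, 34, 11), (26, 34, 2), (26, 34, 20), (26, 34, 26), (26, 34, 28), (26, 34, 30), (26, 34, 40), (28, 34, 11), (28, 34, 2), (28, 34, 20), (28, 34, 26), (28, 34, 28), (28, 34, 30), (28, 34, 40), (30, 34, 11), (30, 34, 2), (30, 34, 20), (30, 34, 26), (30, 34, 28), (30, 34, 30), (30, 34, 40), (40, 34, 11), (40, 34, 2), (40, 34, 20), (40, 34, 26), (40, 34, 28), (40, 34, 30), (40, 34, 40), (8, 6, 25), (8, 6, 8)}.
Selection A ≠ A2: {(11, 34, 2), (11, 34, 20), (11, 34, 26), (11, 34, 28), (11, 34, 30), (11, 34, 40), (2, 34, 11), (2, 34, 20), (2, 34, 26), (2, 34, 28), (2, 34, 30), (2, 34, 40), (20, 34, 11), (20, 34, 2), (20, 34, 26), (20, 34, 28), (20, 34, 30), (20, 34, 40), (25, 6, 8), (26, 34, 11), (26, 34, 2), (26, 34, 20), (26, 34, 28), (26, 34, 30), (26, 34, 40), (28, 34, 11), (28, 34, 2), (28, 34, 20), (28, 34, 26), (28, 34, 30), (28, 34, 40), (30, 34, 11), (30, 34, 2), (30, 34, 20), (30, 34, 26), (30, 34, 28), (30, 34, 40), (40, 34, 11), (40, 34, 2), (40, 34, 20), (40, 34, 26), (40, 34, 28), (40, 34, 30), (8, 6, 25)}
π_{D, A2} gives {(34, 11), (34, 2), (34, 20), (34, 26), (34, 28), (34, 30), (34, 40), (6, 25), (6, 8)} (35 duplicate(s) eliminated).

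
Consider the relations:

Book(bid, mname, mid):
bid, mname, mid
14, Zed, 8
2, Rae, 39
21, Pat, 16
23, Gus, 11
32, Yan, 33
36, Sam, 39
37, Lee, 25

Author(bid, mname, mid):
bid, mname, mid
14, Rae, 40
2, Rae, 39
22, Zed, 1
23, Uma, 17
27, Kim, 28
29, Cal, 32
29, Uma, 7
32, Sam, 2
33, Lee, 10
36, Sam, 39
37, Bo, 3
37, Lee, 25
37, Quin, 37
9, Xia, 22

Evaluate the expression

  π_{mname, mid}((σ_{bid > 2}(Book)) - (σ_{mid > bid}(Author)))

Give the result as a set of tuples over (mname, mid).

{(Gus, 11), (Lee, 25), (Pat, 16), (Yan, 33), (Zed, 8)}

Selection bid > 2: {(14, Zed, 8), (21, Pat, 16), (23, Gus, 11), (32, Yan, 33), (36, Sam, 39), (37, Lee, 25)}
Selection mid > bid: {(14, Rae, 40), (2, Rae, 39), (27, Kim, 28), (29, Cal, 32), (36, Sam, 39), (9, Xia, 22)}
Set difference of the two operands is {(14, Zed, 8), (21, Pat, 16), (23, Gus, 11), (32, Yan, 33), (37, Lee, 25)}.
π_{mname, mid} gives {(Gus, 11), (Lee, 25), (Pat, 16), (Yan, 33), (Zed, 8)}.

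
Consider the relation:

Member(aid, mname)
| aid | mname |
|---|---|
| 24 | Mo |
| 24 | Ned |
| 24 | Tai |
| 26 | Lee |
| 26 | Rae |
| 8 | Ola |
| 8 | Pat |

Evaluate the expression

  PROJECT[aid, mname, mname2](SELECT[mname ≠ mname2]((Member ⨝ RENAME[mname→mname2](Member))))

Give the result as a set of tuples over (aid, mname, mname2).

{(24, Mo, Ned), (24, Mo, Tai), (24, Ned, Mo), (24, Ned, Tai), (24, Tai, Mo), (24, Tai, Ned), (26, Lee, Rae), (26, Rae, Lee), (8, Ola, Pat), (8, Pat, Ola)}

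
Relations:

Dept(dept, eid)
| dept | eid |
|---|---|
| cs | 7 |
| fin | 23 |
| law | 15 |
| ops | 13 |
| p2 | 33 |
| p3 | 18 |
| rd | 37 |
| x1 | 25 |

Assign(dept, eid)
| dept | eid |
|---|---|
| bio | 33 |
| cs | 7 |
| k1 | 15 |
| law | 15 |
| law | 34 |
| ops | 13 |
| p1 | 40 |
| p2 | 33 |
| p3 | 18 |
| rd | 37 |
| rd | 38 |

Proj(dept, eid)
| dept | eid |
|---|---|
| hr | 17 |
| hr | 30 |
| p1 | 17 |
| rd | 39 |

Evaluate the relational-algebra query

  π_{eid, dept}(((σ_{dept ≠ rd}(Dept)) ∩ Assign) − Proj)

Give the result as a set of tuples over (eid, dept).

{(13, ops), (15, law), (18, p3), (33, p2), (7, cs)}

Apply σ_{dept ≠ rd}; surviving tuples: {(cs, 7), (fin, 23), (law, 15), (ops, 13), (p2, 33), (p3, 18), (x1, 25)}
Intersection: {(cs, 7), (fin, 23), (law, 15), (ops, 13), (p2, 33), (p3, 18), (x1, 25)} with {(bio, 33), (cs, 7), (k1, 15), (law, 15), (law, 34), (ops, 13), (p1, 40), (p2, 33), (p3, 18), (rd, 37), (rd, 38)} → {(cs, 7), (law, 15), (ops, 13), (p2, 33), (p3, 18)}
Difference: {(cs, 7), (law, 15), (ops, 13), (p2, 33), (p3, 18)} with {(hr, 17), (hr, 30), (p1, 17), (rd, 39)} → {(cs, 7), (law, 15), (ops, 13), (p2, 33), (p3, 18)}
π_{eid, dept} gives {(13, ops), (15, law), (18, p3), (33, p2), (7, cs)}.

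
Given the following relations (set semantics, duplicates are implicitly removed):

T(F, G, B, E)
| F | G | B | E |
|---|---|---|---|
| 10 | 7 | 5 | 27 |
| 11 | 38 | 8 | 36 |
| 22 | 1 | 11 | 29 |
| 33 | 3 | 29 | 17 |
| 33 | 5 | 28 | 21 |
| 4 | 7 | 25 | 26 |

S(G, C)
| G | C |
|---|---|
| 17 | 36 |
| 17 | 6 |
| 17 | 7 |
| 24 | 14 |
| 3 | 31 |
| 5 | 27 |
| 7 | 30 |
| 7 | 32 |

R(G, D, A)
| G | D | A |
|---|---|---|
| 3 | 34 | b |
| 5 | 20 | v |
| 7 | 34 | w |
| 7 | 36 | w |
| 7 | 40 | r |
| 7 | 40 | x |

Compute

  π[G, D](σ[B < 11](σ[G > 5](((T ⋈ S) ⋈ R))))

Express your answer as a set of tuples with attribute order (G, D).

{(7, 34), (7, 36), (7, 40)}

Natural join on G: {(10, 7, 5, 27, 30), (10, 7, 5, 27, 32), (33, 3, 29, 17, 31), (33, 5, 28, 21, 27), (4, 7, 25, 26, 30), (4, 7, 25, 26, 32)}
Natural join on G: {(10, 7, 5, 27, 30, 34, w), (10, 7, 5, 27, 30, 36, w), (10, 7, 5, 27, 30, 40, r), (10, 7, 5, 27, 30, 40, x), (10, 7, 5, 27, 32, 34, w), (10, 7, 5, 27, 32, 36, w), (10, 7, 5, 27, 32, 40, r), (10, 7, 5, 27, 32, 40, x), (33, 3, 29, 17, 31, 34, b), (33, 5, 28, 21, 27, 20, v), (4, 7, 25, 26, 30, 34, w), (4, 7, 25, 26, 30, 36, w), (4, 7, 25, 26, 30, 40, r), (4, 7, 25, 26, 30, 40, x), (4, 7, 25, 26, 32, 34, w), (4, 7, 25, 26, 32, 36, w), (4, 7, 25, 26, 32, 40, r), (4, 7, 25, 26, 32, 40, x)}
Selection G > 5: {(10, 7, 5, 27, 30, 34, w), (10, 7, 5, 27, 30, 36, w), (10, 7, 5, 27, 30, 40, r), (10, 7, 5, 27, 30, 40, x), (10, 7, 5, 27, 32, 34, w), (10, 7, 5, 27, 32, 36, w), (10, 7, 5, 27, 32, 40, r), (10, 7, 5, 27, 32, 40, x), (4, 7, 25, 26, 30, 34, w), (4, 7, 25, 26, 30, 36, w), (4, 7, 25, 26, 30, 40, r), (4, 7, 25, 26, 30, 40, x), (4, 7, 25, 26, 32, 34, w), (4, 7, 25, 26, 32, 36, w), (4, 7, 25, 26, 32, 40, r), (4, 7, 25, 26, 32, 40, x)}
Selection B < 11: {(10, 7, 5, 27, 30, 34, w), (10, 7, 5, 27, 30, 36, w), (10, 7, 5, 27, 30, 40, r), (10, 7, 5, 27, 30, 40, x), (10, 7, 5, 27, 32, 34, w), (10, 7, 5, 27, 32, 36, w), (10, 7, 5, 27, 32, 40, r), (10, 7, 5, 27, 32, 40, x)}
Keep only column(s) G, D (5 duplicate(s) eliminated): {(7, 34), (7, 36), (7, 40)}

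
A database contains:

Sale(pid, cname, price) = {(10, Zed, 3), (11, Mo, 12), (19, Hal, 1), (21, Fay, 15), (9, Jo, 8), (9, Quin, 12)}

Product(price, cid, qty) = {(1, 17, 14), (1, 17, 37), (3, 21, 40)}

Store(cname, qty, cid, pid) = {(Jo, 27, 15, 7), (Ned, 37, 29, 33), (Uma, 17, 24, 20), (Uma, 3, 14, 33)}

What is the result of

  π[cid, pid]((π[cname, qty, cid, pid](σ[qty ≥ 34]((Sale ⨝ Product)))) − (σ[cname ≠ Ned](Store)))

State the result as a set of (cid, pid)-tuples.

Joining Sale and Product on price yields {(10, Zed, 3, 21, 40), (19, Hal, 1, 17, 14), (19, Hal, 1, 17, 37)}.
Filtering on qty ≥ 34 leaves {(10, Zed, 3, 21, 40), (19, Hal, 1, 17, 37)}.
Projecting to cname, qty, cid, pid: {(Hal, 37, 17, 19), (Zed, 40, 21, 10)}
Filtering on cname ≠ Ned leaves {(Jo, 27, 15, 7), (Uma, 17, 24, 20), (Uma, 3, 14, 33)}.
Set difference of the two operands is {(Hal, 37, 17, 19), (Zed, 40, 21, 10)}.
Projecting to cid, pid: {(17, 19), (21, 10)}

{(17, 19), (21, 10)}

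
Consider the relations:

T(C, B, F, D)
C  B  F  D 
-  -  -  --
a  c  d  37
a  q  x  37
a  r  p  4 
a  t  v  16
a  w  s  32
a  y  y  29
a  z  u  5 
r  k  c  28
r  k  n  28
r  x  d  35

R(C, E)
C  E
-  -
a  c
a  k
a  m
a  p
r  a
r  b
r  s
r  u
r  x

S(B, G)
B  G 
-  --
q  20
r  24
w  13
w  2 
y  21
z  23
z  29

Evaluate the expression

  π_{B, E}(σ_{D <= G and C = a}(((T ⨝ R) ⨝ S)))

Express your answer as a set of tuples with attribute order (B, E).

{(r, c), (r, k), (r, m), (r, p), (z, c), (z, k), (z, m), (z, p)}

Natural join on C: {(a, c, d, 37, c), (a, c, d, 37, k), (a, c, d, 37, m), (a, c, d, 37, p), (a, q, x, 37, c), (a, q, x, 37, k), (a, q, x, 37, m), (a, q, x, 37, p), (a, r, p, 4, c), (a, r, p, 4, k), (a, r, p, 4, m), (a, r, p, 4, p), (a, t, v, 16, c), (a, t, v, 16, k), (a, t, v, 16, m), (a, t, v, 16, p), (a, w, s, 32, c), (a, w, s, 32, k), (a, w, s, 32, m), (a, w, s, 32, p), (a, y, y, 29, c), (a, y, y, 29, k), (a, y, y, 29, m), (a, y, y, 29, p), (a, z, u, 5, c), (a, z, u, 5, k), (a, z, u, 5, m), (a, z, u, 5, p), (r, k, c, 28, a), (r, k, c, 28, b), (r, k, c, 28, s), (r, k, c, 28, u), (r, k, c, 28, x), (r, k, n, 28, a), (r, k, n, 28, b), (r, k, n, 28, s), (r, k, n, 28, u), (r, k, n, 28, x), (r, x, d, 35, a), (r, x, d, 35, b), (r, x, d, 35, s), (r, x, d, 35, u), (r, x, d, 35, x)}
Natural join on B: {(a, q, x, 37, c, 20), (a, q, x, 37, k, 20), (a, q, x, 37, m, 20), (a, q, x, 37, p, 20), (a, r, p, 4, c, 24), (a, r, p, 4, k, 24), (a, r, p, 4, m, 24), (a, r, p, 4, p, 24), (a, w, s, 32, c, 13), (a, w, s, 32, c, 2), (a, w, s, 32, k, 13), (a, w, s, 32, k, 2), (a, w, s, 32, m, 13), (a, w, s, 32, m, 2), (a, w, s, 32, p, 13), (a, w, s, 32, p, 2), (a, y, y, 29, c, 21), (a, y, y, 29, k, 21), (a, y, y, 29, m, 21), (a, y, y, 29, p, 21), (a, z, u, 5, c, 23), (a, z, u, 5, c, 29), (a, z, u, 5, k, 23), (a, z, u, 5, k, 29), (a, z, u, 5, m, 23), (a, z, u, 5, m, 29), (a, z, u, 5, p, 23), (a, z, u, 5, p, 29)}
Filtering on D <= G and C = a leaves {(a, r, p, 4, c, 24), (a, r, p, 4, k, 24), (a, r, p, 4, m, 24), (a, r, p, 4, p, 24), (a, z, u, 5, c, 23), (a, z, u, 5, c, 29), (a, z, u, 5, k, 23), (a, z, u, 5, k, 29), (a, z, u, 5, m, 23), (a, z, u, 5, m, 29), (a, z, u, 5, p, 23), (a, z, u, 5, p, 29)}.
π_{B, E} gives {(r, c), (r, k), (r, m), (r, p), (z, c), (z, k), (z, m), (z, p)} (4 duplicate(s) eliminated).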